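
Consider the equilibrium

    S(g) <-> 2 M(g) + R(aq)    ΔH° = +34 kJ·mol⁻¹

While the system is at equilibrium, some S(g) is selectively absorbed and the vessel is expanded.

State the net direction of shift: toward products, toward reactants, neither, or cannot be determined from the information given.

cannot be determined

Removing S (g), a reactant, drives the reaction to the left.
Gas moles: reactants 1, products 2 (Δn_gas = +1). Expansion shifts the system toward the side with more moles of gas — to the right.
The individual effects push in opposite directions; without quantitative information the net direction cannot be determined.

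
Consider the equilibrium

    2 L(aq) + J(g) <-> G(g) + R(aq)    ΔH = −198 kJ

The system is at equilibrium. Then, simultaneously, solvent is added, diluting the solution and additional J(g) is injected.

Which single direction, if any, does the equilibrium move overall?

cannot be determined

Dilution lowers every aqueous concentration by the same factor. Δn_aq = 1 − 2 = -1, so the system shifts toward the side with more dissolved moles — to the left.
Adding J (g), a reactant, drives the reaction to the right.
The individual effects push in opposite directions; without quantitative information the net direction cannot be determined.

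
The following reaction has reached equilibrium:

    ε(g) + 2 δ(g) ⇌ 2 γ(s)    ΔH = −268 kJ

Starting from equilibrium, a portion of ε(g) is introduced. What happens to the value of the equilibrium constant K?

The equilibrium constant depends only on temperature. This perturbation may move the position of equilibrium, but since T is unchanged, K itself is unchanged.

unchanged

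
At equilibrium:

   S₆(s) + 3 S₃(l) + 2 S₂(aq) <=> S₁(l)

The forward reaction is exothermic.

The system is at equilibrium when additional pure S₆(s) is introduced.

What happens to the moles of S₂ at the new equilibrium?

S₆ is a pure solid; its activity is 1 regardless of amount, so Q is unaffected — no shift from this change.
No net shift occurs, so the amount of S₂ is unchanged.

unchanged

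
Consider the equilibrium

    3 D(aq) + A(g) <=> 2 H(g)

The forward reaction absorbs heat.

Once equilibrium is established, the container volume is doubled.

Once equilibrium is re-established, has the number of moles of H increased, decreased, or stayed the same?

Gas moles: reactants 1, products 2 (Δn_gas = +1). Expansion shifts the system toward the side with more moles of gas — to the right.
The net shift is to the right. H is a product, so its amount increases.

increases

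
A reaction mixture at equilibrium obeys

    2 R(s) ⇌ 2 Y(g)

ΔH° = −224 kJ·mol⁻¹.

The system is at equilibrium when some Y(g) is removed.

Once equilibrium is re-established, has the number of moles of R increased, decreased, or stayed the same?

decreases

Removing Y (g), a product, drives the reaction to the right.
The net shift is to the right. R is a reactant, so its amount decreases.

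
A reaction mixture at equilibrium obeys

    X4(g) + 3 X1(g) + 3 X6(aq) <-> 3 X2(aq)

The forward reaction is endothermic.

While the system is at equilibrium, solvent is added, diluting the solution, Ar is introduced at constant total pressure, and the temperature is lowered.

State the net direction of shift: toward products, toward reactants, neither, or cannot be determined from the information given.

left

Dilution scales every aqueous concentration by the same factor. Δn_aq = 3 − 3 = 0, so Q is unchanged — no shift.
Adding inert gas at constant total pressure expands the volume and lowers every reacting partial pressure. With Δn_gas = 0 − 4 = -4, Q moves away from K toward the side with fewer gas moles, so the system shifts toward the side with more gas moles — to the left.
The forward reaction is endothermic. Lowering T favours the exothermic direction — shift to the left.
Only the nonzero effect(s) matter; the net shift is to the left.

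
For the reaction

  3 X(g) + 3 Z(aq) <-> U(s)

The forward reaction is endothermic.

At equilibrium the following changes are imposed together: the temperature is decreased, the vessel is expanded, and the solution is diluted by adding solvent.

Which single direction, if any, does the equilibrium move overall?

left

The forward reaction is endothermic. Lowering T favours the exothermic direction — shift to the left.
Gas moles: reactants 3, products 0 (Δn_gas = -3). Expansion shifts the system toward the side with more moles of gas — to the left.
Dilution lowers every aqueous concentration by the same factor. Δn_aq = 0 − 3 = -3, so the system shifts toward the side with more dissolved moles — to the left.
All effects act in the same direction — net shift to the left.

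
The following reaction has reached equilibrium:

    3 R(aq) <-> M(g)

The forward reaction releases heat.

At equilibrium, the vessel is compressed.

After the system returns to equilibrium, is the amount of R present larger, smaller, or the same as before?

Gas moles: reactants 0, products 1 (Δn_gas = +1). Compression shifts the system toward the side with fewer moles of gas — to the left.
The net shift is to the left. R is a reactant, so its amount increases.

increases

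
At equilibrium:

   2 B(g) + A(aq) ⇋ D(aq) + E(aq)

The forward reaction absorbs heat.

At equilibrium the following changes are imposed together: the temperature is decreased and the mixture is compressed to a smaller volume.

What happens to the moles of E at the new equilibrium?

The forward reaction is endothermic. Lowering T favours the exothermic direction — shift to the left.
Gas moles: reactants 2, products 0 (Δn_gas = -2). Compression shifts the system toward the side with fewer moles of gas — to the right.
The two effects oppose each other, so the net shift — and hence the change in E — cannot be determined from the given information.

cannot be determined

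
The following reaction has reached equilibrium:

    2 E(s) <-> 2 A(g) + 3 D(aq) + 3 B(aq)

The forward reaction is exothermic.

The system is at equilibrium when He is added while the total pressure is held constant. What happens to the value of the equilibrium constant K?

The equilibrium constant depends only on temperature. This perturbation may move the position of equilibrium, but since T is unchanged, K itself is unchanged.

unchanged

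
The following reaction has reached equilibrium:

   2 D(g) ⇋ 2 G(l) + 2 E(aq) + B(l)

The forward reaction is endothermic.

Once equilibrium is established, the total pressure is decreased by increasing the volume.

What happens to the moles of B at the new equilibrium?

decreases

Gas moles: reactants 2, products 0 (Δn_gas = -2). Expansion shifts the system toward the side with more moles of gas — to the left.
The net shift is to the left. B is a product, so its amount decreases.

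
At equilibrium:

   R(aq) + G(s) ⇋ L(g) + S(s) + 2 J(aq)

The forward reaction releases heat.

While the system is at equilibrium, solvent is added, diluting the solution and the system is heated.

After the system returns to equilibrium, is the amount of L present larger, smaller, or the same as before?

cannot be determined

Dilution lowers every aqueous concentration by the same factor. Δn_aq = 2 − 1 = +1, so the system shifts toward the side with more dissolved moles — to the right.
The forward reaction is exothermic. Raising T favours the endothermic direction — shift to the left.
The two effects oppose each other, so the net shift — and hence the change in L — cannot be determined from the given information.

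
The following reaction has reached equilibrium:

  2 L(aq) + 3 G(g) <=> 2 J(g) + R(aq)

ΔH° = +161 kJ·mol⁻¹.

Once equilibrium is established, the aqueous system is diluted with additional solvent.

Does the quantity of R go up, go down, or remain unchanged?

Dilution lowers every aqueous concentration by the same factor. Δn_aq = 1 − 2 = -1, so the system shifts toward the side with more dissolved moles — to the left.
The net shift is to the left. R is a product, so its amount decreases.

decreases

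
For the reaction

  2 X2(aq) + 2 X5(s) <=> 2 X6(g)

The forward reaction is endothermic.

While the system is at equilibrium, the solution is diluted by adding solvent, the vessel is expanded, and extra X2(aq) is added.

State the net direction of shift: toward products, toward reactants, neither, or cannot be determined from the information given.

Dilution lowers every aqueous concentration by the same factor. Δn_aq = 0 − 2 = -2, so the system shifts toward the side with more dissolved moles — to the left.
Gas moles: reactants 0, products 2 (Δn_gas = +2). Expansion shifts the system toward the side with more moles of gas — to the right.
Adding X2 (aq), a reactant, drives the reaction to the right.
The individual effects push in opposite directions; without quantitative information the net direction cannot be determined.

cannot be determined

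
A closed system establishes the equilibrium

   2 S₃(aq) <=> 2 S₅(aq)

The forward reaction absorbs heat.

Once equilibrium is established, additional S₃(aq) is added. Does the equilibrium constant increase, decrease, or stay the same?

The equilibrium constant depends only on temperature. This perturbation may move the position of equilibrium, but since T is unchanged, K itself is unchanged.

unchanged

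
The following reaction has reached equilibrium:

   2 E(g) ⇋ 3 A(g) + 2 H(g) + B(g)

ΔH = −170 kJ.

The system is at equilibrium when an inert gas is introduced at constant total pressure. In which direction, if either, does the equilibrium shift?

right

Adding inert gas at constant total pressure expands the volume and lowers every reacting partial pressure. With Δn_gas = 6 − 2 = +4, Q moves away from K toward the side with fewer gas moles, so the system shifts toward the side with more gas moles — to the right.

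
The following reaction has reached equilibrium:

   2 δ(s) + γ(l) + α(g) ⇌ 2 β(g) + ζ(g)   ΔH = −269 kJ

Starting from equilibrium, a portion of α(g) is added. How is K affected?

unchanged

The equilibrium constant depends only on temperature. This perturbation may move the position of equilibrium, but since T is unchanged, K itself is unchanged.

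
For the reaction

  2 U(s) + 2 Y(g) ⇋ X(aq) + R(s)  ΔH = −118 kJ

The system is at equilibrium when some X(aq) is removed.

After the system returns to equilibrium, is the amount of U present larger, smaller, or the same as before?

Removing X (aq), a product, drives the reaction to the right.
The net shift is to the right. U is a reactant, so its amount decreases.

decreases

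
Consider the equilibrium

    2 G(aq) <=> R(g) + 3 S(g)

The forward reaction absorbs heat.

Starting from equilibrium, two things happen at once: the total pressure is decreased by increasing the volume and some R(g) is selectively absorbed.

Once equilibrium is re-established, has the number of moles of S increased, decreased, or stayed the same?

Gas moles: reactants 0, products 4 (Δn_gas = +4). Expansion shifts the system toward the side with more moles of gas — to the right.
Removing R (g), a product, drives the reaction to the right.
The net shift is to the right. S is a product, so its amount increases.

increases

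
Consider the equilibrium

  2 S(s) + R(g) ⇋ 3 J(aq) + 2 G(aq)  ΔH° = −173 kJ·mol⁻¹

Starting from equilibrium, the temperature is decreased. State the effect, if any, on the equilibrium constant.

increases

K depends on temperature via the van 't Hoff relation. The forward reaction is exothermic, so lowering T increases K.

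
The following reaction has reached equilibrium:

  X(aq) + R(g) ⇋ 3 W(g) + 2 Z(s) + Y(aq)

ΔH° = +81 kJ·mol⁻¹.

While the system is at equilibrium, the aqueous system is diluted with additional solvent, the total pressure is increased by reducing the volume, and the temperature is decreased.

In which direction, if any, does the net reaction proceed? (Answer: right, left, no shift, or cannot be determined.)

Dilution scales every aqueous concentration by the same factor. Δn_aq = 1 − 1 = 0, so Q is unchanged — no shift.
Gas moles: reactants 1, products 3 (Δn_gas = +2). Compression shifts the system toward the side with fewer moles of gas — to the left.
The forward reaction is endothermic. Lowering T favours the exothermic direction — shift to the left.
Only the nonzero effect(s) matter; the net shift is to the left.

left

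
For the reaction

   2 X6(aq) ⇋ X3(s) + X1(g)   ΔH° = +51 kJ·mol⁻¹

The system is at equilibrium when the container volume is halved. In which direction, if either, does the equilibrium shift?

left

Gas moles: reactants 0, products 1 (Δn_gas = +1). Compression shifts the system toward the side with fewer moles of gas — to the left.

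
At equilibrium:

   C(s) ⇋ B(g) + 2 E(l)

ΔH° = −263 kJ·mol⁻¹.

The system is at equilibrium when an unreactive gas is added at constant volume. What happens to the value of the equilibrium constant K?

unchanged

The equilibrium constant depends only on temperature. This perturbation changes neither the position of equilibrium nor K.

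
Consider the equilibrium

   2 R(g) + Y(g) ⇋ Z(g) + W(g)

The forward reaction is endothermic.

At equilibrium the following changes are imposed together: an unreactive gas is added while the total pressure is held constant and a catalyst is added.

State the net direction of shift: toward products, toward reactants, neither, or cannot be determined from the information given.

Adding inert gas at constant total pressure expands the volume and lowers every reacting partial pressure. With Δn_gas = 2 − 3 = -1, Q moves away from K toward the side with fewer gas moles, so the system shifts toward the side with more gas moles — to the left.
A catalyst speeds both forward and reverse rates equally; it changes neither Q nor K — no shift from this change.
Only the nonzero effect(s) matter; the net shift is to the left.

left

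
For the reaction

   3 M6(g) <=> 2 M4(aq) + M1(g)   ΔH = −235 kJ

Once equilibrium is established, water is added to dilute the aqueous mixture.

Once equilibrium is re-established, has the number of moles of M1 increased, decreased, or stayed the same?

Dilution lowers every aqueous concentration by the same factor. Δn_aq = 2 − 0 = +2, so the system shifts toward the side with more dissolved moles — to the right.
The net shift is to the right. M1 is a product, so its amount increases.

increases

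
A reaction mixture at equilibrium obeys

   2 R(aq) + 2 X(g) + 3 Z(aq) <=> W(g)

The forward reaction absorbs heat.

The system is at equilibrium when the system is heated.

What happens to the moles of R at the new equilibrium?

decreases

The forward reaction is endothermic. Raising T favours the endothermic direction — shift to the right.
The net shift is to the right. R is a reactant, so its amount decreases.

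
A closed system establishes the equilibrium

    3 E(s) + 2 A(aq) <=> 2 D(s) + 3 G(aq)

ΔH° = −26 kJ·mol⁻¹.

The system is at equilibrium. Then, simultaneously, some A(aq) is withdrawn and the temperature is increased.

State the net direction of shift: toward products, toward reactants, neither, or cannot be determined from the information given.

Removing A (aq), a reactant, drives the reaction to the left.
The forward reaction is exothermic. Raising T favours the endothermic direction — shift to the left.
All effects act in the same direction — net shift to the left.

left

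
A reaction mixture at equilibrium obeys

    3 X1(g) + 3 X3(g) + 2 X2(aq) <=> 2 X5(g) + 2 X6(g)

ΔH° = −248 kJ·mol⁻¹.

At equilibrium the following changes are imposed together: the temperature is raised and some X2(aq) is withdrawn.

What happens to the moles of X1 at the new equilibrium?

The forward reaction is exothermic. Raising T favours the endothermic direction — shift to the left.
Removing X2 (aq), a reactant, drives the reaction to the left.
The net shift is to the left. X1 is a reactant, so its amount increases.

increases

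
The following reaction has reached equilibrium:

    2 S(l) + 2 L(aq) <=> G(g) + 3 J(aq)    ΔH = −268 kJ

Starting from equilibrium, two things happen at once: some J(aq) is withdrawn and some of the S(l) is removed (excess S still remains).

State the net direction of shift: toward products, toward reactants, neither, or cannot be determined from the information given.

right

Removing J (aq), a product, drives the reaction to the right.
S is a pure liquid; its activity is 1 regardless of amount, so Q is unaffected — no shift from this change.
Only the nonzero effect(s) matter; the net shift is to the right.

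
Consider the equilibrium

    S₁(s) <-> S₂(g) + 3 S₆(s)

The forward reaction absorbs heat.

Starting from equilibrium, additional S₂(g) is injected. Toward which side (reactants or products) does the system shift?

Adding S₂ (g), a product, drives the reaction to the left.

left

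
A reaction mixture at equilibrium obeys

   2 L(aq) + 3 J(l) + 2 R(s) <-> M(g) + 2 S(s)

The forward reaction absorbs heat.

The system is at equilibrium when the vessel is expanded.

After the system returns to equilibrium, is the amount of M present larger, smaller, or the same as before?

increases

Gas moles: reactants 0, products 1 (Δn_gas = +1). Expansion shifts the system toward the side with more moles of gas — to the right.
The net shift is to the right. M is a product, so its amount increases.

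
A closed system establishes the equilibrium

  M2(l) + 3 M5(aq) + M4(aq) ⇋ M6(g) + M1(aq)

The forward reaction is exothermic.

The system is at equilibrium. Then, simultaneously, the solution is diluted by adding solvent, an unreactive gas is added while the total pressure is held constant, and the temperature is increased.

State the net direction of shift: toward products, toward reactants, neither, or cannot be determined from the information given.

cannot be determined

Dilution lowers every aqueous concentration by the same factor. Δn_aq = 1 − 4 = -3, so the system shifts toward the side with more dissolved moles — to the left.
Adding inert gas at constant total pressure expands the volume and lowers every reacting partial pressure. With Δn_gas = 1 − 0 = +1, Q moves away from K toward the side with fewer gas moles, so the system shifts toward the side with more gas moles — to the right.
The forward reaction is exothermic. Raising T favours the endothermic direction — shift to the left.
The individual effects push in opposite directions; without quantitative information the net direction cannot be determined.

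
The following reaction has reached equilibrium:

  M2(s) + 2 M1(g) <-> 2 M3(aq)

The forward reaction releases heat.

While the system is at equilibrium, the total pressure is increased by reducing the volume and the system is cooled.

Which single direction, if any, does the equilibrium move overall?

right

Gas moles: reactants 2, products 0 (Δn_gas = -2). Compression shifts the system toward the side with fewer moles of gas — to the right.
The forward reaction is exothermic. Lowering T favours the exothermic direction — shift to the right.
All effects act in the same direction — net shift to the right.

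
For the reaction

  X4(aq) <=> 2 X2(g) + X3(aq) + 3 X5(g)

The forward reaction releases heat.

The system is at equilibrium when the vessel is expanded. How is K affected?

The equilibrium constant depends only on temperature. This perturbation may move the position of equilibrium, but since T is unchanged, K itself is unchanged.

unchanged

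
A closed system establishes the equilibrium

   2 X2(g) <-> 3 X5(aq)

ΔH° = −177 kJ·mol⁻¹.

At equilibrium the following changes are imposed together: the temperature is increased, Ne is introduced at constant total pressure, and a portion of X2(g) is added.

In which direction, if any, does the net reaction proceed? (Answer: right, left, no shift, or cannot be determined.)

The forward reaction is exothermic. Raising T favours the endothermic direction — shift to the left.
Adding inert gas at constant total pressure expands the volume and lowers every reacting partial pressure. With Δn_gas = 0 − 2 = -2, Q moves away from K toward the side with fewer gas moles, so the system shifts toward the side with more gas moles — to the left.
Adding X2 (g), a reactant, drives the reaction to the right.
The individual effects push in opposite directions; without quantitative information the net direction cannot be determined.

cannot be determined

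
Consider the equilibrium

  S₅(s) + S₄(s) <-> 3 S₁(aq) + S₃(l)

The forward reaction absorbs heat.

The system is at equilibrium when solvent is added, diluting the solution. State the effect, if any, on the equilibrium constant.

unchanged

The equilibrium constant depends only on temperature. This perturbation may move the position of equilibrium, but since T is unchanged, K itself is unchanged.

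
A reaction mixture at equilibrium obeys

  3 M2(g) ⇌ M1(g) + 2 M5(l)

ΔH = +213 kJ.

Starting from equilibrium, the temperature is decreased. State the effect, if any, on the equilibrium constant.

decreases

K depends on temperature via the van 't Hoff relation. The forward reaction is endothermic, so lowering T decreases K.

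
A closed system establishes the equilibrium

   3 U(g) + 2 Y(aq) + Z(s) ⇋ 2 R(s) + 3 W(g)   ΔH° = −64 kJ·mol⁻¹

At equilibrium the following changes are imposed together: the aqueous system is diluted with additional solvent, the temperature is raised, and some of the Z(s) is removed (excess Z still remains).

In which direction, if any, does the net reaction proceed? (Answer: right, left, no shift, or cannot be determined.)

Dilution lowers every aqueous concentration by the same factor. Δn_aq = 0 − 2 = -2, so the system shifts toward the side with more dissolved moles — to the left.
The forward reaction is exothermic. Raising T favours the endothermic direction — shift to the left.
Z is a pure solid; its activity is 1 regardless of amount, so Q is unaffected — no shift from this change.
Only the nonzero effect(s) matter; the net shift is to the left.

left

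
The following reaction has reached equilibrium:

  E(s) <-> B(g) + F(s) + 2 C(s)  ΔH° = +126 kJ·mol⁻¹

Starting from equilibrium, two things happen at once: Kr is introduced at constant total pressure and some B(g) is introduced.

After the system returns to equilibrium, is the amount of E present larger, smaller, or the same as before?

cannot be determined

Adding inert gas at constant total pressure expands the volume and lowers every reacting partial pressure. With Δn_gas = 1 − 0 = +1, Q moves away from K toward the side with fewer gas moles, so the system shifts toward the side with more gas moles — to the right.
Adding B (g), a product, drives the reaction to the left.
The two effects oppose each other, so the net shift — and hence the change in E — cannot be determined from the given information.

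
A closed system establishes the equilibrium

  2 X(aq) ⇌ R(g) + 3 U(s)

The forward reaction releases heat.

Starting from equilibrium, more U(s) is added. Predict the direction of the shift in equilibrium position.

U is a pure solid; its activity is 1 regardless of amount, so Q is unaffected — no shift from this change.

no shift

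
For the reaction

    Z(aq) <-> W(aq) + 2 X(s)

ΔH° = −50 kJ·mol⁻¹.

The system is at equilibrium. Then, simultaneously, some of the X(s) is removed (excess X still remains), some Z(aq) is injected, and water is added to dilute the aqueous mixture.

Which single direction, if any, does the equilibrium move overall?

X is a pure solid; its activity is 1 regardless of amount, so Q is unaffected — no shift from this change.
Adding Z (aq), a reactant, drives the reaction to the right.
Dilution scales every aqueous concentration by the same factor. Δn_aq = 1 − 1 = 0, so Q is unchanged — no shift.
Only the nonzero effect(s) matter; the net shift is to the right.

right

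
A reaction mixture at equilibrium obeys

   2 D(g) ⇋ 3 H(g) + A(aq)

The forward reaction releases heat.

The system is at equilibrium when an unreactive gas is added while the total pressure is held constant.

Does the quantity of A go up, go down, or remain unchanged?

increases

Adding inert gas at constant total pressure expands the volume and lowers every reacting partial pressure. With Δn_gas = 3 − 2 = +1, Q moves away from K toward the side with fewer gas moles, so the system shifts toward the side with more gas moles — to the right.
The net shift is to the right. A is a product, so its amount increases.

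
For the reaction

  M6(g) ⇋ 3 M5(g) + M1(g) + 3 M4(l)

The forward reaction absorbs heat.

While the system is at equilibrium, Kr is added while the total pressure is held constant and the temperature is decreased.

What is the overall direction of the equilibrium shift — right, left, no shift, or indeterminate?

cannot be determined

Adding inert gas at constant total pressure expands the volume and lowers every reacting partial pressure. With Δn_gas = 4 − 1 = +3, Q moves away from K toward the side with fewer gas moles, so the system shifts toward the side with more gas moles — to the right.
The forward reaction is endothermic. Lowering T favours the exothermic direction — shift to the left.
The individual effects push in opposite directions; without quantitative information the net direction cannot be determined.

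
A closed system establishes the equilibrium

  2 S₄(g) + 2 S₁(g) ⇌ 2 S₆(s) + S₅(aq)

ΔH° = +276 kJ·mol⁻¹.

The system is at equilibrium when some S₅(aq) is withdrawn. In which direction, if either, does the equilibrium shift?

Removing S₅ (aq), a product, drives the reaction to the right.

right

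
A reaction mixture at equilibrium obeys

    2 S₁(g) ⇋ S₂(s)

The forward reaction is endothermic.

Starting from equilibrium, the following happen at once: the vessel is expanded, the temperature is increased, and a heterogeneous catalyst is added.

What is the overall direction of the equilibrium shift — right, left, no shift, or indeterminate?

Gas moles: reactants 2, products 0 (Δn_gas = -2). Expansion shifts the system toward the side with more moles of gas — to the left.
The forward reaction is endothermic. Raising T favours the endothermic direction — shift to the right.
A catalyst speeds both forward and reverse rates equally; it changes neither Q nor K — no shift from this change.
The individual effects push in opposite directions; without quantitative information the net direction cannot be determined.

cannot be determined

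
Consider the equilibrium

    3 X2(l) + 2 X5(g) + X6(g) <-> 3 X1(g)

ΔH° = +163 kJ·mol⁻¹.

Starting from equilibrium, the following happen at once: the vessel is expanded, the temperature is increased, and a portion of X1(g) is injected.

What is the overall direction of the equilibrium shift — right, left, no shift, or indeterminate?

cannot be determined

Gas moles: reactants 3, products 3. Δn_gas = 0, so a volume change leaves Q equal to K — no shift from this change.
The forward reaction is endothermic. Raising T favours the endothermic direction — shift to the right.
Adding X1 (g), a product, drives the reaction to the left.
The individual effects push in opposite directions; without quantitative information the net direction cannot be determined.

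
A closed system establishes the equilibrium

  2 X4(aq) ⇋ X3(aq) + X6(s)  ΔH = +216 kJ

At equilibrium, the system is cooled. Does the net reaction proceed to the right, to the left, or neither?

The forward reaction is endothermic. Lowering T favours the exothermic direction — shift to the left.

left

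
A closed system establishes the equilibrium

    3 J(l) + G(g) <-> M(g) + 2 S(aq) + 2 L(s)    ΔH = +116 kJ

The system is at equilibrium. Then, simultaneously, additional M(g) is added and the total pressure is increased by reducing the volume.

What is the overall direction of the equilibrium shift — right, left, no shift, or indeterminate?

Adding M (g), a product, drives the reaction to the left.
Gas moles: reactants 1, products 1. Δn_gas = 0, so a volume change leaves Q equal to K — no shift from this change.
Only the nonzero effect(s) matter; the net shift is to the left.

left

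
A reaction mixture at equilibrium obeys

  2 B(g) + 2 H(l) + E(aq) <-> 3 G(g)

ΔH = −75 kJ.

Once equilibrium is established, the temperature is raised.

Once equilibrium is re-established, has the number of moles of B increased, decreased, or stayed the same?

increases

The forward reaction is exothermic. Raising T favours the endothermic direction — shift to the left.
The net shift is to the left. B is a reactant, so its amount increases.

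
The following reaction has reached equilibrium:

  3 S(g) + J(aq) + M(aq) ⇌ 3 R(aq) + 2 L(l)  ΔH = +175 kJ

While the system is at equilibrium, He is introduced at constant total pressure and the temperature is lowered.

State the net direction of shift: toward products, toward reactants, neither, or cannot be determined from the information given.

Adding inert gas at constant total pressure expands the volume and lowers every reacting partial pressure. With Δn_gas = 0 − 3 = -3, Q moves away from K toward the side with fewer gas moles, so the system shifts toward the side with more gas moles — to the left.
The forward reaction is endothermic. Lowering T favours the exothermic direction — shift to the left.
All effects act in the same direction — net shift to the left.

left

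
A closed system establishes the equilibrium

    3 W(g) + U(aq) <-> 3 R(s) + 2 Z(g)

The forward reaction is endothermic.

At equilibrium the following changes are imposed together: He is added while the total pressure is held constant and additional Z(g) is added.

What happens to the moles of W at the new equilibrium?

increases

Adding inert gas at constant total pressure expands the volume and lowers every reacting partial pressure. With Δn_gas = 2 − 3 = -1, Q moves away from K toward the side with fewer gas moles, so the system shifts toward the side with more gas moles — to the left.
Adding Z (g), a product, drives the reaction to the left.
The net shift is to the left. W is a reactant, so its amount increases.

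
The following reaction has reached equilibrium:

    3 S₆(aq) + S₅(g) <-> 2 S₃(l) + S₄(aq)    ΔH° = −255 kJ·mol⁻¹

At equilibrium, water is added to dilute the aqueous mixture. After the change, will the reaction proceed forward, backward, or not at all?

left

Dilution lowers every aqueous concentration by the same factor. Δn_aq = 1 − 3 = -2, so the system shifts toward the side with more dissolved moles — to the left.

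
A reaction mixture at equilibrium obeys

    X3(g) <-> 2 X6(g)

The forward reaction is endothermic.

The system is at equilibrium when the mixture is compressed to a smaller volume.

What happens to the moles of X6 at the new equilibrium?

decreases

Gas moles: reactants 1, products 2 (Δn_gas = +1). Compression shifts the system toward the side with fewer moles of gas — to the left.
The net shift is to the left. X6 is a product, so its amount decreases.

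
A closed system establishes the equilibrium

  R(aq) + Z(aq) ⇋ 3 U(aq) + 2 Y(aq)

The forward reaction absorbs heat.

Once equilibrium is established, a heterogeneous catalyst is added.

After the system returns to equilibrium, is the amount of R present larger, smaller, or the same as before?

A catalyst speeds both forward and reverse rates equally; it changes neither Q nor K — no shift from this change.
No net shift occurs, so the amount of R is unchanged.

unchanged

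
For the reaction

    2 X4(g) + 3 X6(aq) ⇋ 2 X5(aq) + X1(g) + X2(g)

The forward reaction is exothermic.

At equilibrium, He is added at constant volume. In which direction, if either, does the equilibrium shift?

At constant volume, adding an inert gas leaves every reacting species' partial pressure unchanged, so Q is unchanged — no shift from this change.

no shift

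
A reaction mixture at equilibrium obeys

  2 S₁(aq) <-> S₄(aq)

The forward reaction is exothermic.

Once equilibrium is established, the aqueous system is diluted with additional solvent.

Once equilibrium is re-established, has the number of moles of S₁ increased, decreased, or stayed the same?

Dilution lowers every aqueous concentration by the same factor. Δn_aq = 1 − 2 = -1, so the system shifts toward the side with more dissolved moles — to the left.
The net shift is to the left. S₁ is a reactant, so its amount increases.

increases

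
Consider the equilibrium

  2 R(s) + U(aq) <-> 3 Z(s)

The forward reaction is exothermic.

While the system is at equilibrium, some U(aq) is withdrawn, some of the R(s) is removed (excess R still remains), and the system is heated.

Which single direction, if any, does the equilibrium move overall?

Removing U (aq), a reactant, drives the reaction to the left.
R is a pure solid; its activity is 1 regardless of amount, so Q is unaffected — no shift from this change.
The forward reaction is exothermic. Raising T favours the endothermic direction — shift to the left.
Only the nonzero effect(s) matter; the net shift is to the left.

left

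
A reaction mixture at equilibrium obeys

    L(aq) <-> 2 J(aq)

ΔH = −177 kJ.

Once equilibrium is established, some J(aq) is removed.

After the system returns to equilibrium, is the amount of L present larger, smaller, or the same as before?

Removing J (aq), a product, drives the reaction to the right.
The net shift is to the right. L is a reactant, so its amount decreases.

decreases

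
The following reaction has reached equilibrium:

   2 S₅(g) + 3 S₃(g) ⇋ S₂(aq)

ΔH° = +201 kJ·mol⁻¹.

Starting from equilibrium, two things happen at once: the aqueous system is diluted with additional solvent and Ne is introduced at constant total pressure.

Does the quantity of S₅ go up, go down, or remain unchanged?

Dilution lowers every aqueous concentration by the same factor. Δn_aq = 1 − 0 = +1, so the system shifts toward the side with more dissolved moles — to the right.
Adding inert gas at constant total pressure expands the volume and lowers every reacting partial pressure. With Δn_gas = 0 − 5 = -5, Q moves away from K toward the side with fewer gas moles, so the system shifts toward the side with more gas moles — to the left.
The two effects oppose each other, so the net shift — and hence the change in S₅ — cannot be determined from the given information.

cannot be determined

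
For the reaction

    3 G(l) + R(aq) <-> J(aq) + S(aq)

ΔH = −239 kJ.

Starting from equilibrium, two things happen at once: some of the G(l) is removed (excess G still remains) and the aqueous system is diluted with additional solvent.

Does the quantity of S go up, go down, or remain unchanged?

G is a pure liquid; its activity is 1 regardless of amount, so Q is unaffected — no shift from this change.
Dilution lowers every aqueous concentration by the same factor. Δn_aq = 2 − 1 = +1, so the system shifts toward the side with more dissolved moles — to the right.
The net shift is to the right. S is a product, so its amount increases.

increases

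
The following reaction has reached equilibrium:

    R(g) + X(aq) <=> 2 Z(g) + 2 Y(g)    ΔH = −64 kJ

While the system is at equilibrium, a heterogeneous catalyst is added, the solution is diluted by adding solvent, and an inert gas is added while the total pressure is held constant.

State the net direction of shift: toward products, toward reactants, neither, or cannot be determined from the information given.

A catalyst speeds both forward and reverse rates equally; it changes neither Q nor K — no shift from this change.
Dilution lowers every aqueous concentration by the same factor. Δn_aq = 0 − 1 = -1, so the system shifts toward the side with more dissolved moles — to the left.
Adding inert gas at constant total pressure expands the volume and lowers every reacting partial pressure. With Δn_gas = 4 − 1 = +3, Q moves away from K toward the side with fewer gas moles, so the system shifts toward the side with more gas moles — to the right.
The individual effects push in opposite directions; without quantitative information the net direction cannot be determined.

cannot be determined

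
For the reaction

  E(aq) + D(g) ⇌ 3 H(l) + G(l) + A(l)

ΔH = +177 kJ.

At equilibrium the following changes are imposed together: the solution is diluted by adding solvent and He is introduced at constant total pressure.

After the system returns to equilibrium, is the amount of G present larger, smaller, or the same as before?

Dilution lowers every aqueous concentration by the same factor. Δn_aq = 0 − 1 = -1, so the system shifts toward the side with more dissolved moles — to the left.
Adding inert gas at constant total pressure expands the volume and lowers every reacting partial pressure. With Δn_gas = 0 − 1 = -1, Q moves away from K toward the side with fewer gas moles, so the system shifts toward the side with more gas moles — to the left.
The net shift is to the left. G is a product, so its amount decreases.

decreases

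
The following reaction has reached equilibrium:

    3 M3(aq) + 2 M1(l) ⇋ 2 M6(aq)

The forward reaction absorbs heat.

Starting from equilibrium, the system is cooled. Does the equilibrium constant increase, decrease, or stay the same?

decreases

K depends on temperature via the van 't Hoff relation. The forward reaction is endothermic, so lowering T decreases K.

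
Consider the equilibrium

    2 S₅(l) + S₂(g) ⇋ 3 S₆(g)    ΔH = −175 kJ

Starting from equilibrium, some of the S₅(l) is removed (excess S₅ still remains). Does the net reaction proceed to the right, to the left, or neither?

S₅ is a pure liquid; its activity is 1 regardless of amount, so Q is unaffected — no shift from this change.

no shift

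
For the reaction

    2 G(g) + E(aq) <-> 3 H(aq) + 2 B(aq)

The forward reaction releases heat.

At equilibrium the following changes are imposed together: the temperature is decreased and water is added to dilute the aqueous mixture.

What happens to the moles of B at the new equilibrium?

increases

The forward reaction is exothermic. Lowering T favours the exothermic direction — shift to the right.
Dilution lowers every aqueous concentration by the same factor. Δn_aq = 5 − 1 = +4, so the system shifts toward the side with more dissolved moles — to the right.
The net shift is to the right. B is a product, so its amount increases.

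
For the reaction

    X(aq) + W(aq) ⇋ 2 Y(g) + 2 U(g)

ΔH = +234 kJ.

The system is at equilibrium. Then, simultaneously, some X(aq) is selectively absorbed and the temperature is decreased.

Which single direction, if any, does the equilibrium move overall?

Removing X (aq), a reactant, drives the reaction to the left.
The forward reaction is endothermic. Lowering T favours the exothermic direction — shift to the left.
All effects act in the same direction — net shift to the left.

left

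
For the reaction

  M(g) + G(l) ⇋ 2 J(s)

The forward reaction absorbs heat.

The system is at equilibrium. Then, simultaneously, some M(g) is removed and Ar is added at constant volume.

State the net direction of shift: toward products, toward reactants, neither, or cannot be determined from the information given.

left

Removing M (g), a reactant, drives the reaction to the left.
At constant volume, adding an inert gas leaves every reacting species' partial pressure unchanged, so Q is unchanged — no shift from this change.
Only the nonzero effect(s) matter; the net shift is to the left.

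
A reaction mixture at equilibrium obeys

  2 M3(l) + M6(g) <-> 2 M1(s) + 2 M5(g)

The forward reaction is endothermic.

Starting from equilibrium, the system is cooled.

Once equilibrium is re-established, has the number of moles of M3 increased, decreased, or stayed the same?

increases

The forward reaction is endothermic. Lowering T favours the exothermic direction — shift to the left.
The net shift is to the left. M3 is a reactant, so its amount increases.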